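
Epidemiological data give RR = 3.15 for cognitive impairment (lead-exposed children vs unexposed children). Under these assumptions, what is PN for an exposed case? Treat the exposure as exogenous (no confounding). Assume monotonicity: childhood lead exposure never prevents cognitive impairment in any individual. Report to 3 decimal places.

PN ≈ 0.683

Under exogeneity and monotonicity, PN = (RR − 1) / RR = 1 − 1/RR.
PN = (3.15 − 1) / 3.15 = 2.15 / 3.15 ≈ 0.6825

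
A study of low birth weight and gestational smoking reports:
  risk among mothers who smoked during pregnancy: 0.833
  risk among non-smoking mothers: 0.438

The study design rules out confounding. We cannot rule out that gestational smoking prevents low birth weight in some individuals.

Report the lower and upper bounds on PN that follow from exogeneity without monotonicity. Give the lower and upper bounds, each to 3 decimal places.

Let p₁ = 0.833, p₀ = 0.438.
Under exogeneity alone the bounds on PN are max{0,(p₁−p₀)/p₁} ≤ PN ≤ min{1,(1−p₀)/p₁}.
  lower = (p₁ − p₀)/p₁ = 0.395 / 0.833 ≈ 0.4742
  upper = min{1, (1 − p₀)/p₁} = 0.562 / 0.833 ≈ 0.6747

0.474 ≤ PN ≤ 0.675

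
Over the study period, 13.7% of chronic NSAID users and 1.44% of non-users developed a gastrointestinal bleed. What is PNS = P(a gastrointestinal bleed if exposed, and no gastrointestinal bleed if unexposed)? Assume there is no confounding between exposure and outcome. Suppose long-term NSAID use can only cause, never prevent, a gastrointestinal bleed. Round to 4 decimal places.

PNS ≈ 0.1226

p₁ = 0.137, p₀ = 0.0144.
Under exogeneity and monotonicity, PNS = p₁ − p₀.
PNS = 0.137 − 0.0144 = 0.1226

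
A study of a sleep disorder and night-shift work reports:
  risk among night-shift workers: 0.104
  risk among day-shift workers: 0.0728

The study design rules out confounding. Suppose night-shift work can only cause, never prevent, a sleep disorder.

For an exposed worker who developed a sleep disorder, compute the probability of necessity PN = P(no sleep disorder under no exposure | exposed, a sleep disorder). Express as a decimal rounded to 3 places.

PN ≈ 0.300

Let p₁ = 0.104, p₀ = 0.0728.
Under exogeneity and monotonicity, PN = (p₁ − p₀) / p₁.
PN = (0.104 − 0.0728) / 0.104 = 0.0312 / 0.104 ≈ 0.3000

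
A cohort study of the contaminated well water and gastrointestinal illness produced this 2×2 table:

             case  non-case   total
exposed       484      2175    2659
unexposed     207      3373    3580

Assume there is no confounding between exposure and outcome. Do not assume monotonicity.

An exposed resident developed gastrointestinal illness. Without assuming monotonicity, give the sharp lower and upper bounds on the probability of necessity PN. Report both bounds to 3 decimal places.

p₁ = P(outcome | exposed) = 484/2659 = 0.18202
p₀ = P(outcome | unexposed) = 207/3580 = 0.057821
Under exogeneity alone the bounds on PN are max{0,(p₁−p₀)/p₁} ≤ PN ≤ min{1,(1−p₀)/p₁}.
  lower = (p₁ − p₀)/p₁ = 0.1242 / 0.18202 ≈ 0.6823
  upper = min{1, (1 − p₀)/p₁} = 0.94218 / 0.18202 ≈ 5.1761 → capped at 1

0.682 ≤ PN ≤ 1.000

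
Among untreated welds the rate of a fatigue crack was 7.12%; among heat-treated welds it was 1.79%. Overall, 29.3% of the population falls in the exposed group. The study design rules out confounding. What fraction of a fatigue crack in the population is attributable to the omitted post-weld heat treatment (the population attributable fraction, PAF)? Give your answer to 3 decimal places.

p₁ = 0.0712, p₀ = 0.0179.
Overall risk P(Y=1) = π·p₁ + (1−π)·p₀ = 0.293×0.0712 + 0.707×0.0179 = 0.033517.
Under exogeneity, PAF = [P(Y=1) − p₀] / P(Y=1).
PAF = (0.033517 − 0.0179) / 0.033517 ≈ 0.4659

PAF ≈ 0.466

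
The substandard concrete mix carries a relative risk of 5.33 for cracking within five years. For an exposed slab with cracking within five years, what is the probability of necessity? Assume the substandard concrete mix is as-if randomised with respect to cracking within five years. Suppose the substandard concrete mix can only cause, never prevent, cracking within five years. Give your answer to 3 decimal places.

PN ≈ 0.812

Under exogeneity and monotonicity, PN = (RR − 1) / RR = 1 − 1/RR.
PN = (5.33 − 1) / 5.33 = 4.33 / 5.33 ≈ 0.8124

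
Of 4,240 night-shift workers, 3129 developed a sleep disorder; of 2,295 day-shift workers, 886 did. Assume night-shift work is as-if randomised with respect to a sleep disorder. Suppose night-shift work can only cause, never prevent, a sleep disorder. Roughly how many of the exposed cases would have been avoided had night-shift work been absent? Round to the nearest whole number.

p₁ = P(outcome | exposed) = 3129/4240 = 0.73797
p₀ = P(outcome | unexposed) = 886/2295 = 0.38606
PN = (p₁ − p₀)/p₁ = (0.73797 − 0.38606) / 0.73797 ≈ 0.47687.
Attributable cases ≈ PN × (exposed cases) = 0.47687 × 3129 ≈ 1492.12.

about 1492 cases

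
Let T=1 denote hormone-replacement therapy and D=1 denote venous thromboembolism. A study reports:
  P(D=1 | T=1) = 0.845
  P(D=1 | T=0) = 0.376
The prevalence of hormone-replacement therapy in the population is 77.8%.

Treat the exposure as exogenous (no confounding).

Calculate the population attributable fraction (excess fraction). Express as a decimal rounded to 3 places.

Let p₁ = 0.845, p₀ = 0.376.
Overall risk P(Y=1) = π·p₁ + (1−π)·p₀ = 0.778×0.845 + 0.222×0.376 = 0.74088.
Under exogeneity, PAF = [P(Y=1) − p₀] / P(Y=1).
PAF = (0.74088 − 0.376) / 0.74088 ≈ 0.4925

PAF ≈ 0.492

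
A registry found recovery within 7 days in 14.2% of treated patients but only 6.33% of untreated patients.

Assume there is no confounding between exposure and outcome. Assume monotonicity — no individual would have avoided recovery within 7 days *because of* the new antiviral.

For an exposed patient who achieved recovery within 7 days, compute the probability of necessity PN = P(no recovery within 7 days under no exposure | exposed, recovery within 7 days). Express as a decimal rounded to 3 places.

PN ≈ 0.554

p₁ = 0.142, p₀ = 0.0633.
Under exogeneity and monotonicity, PN = (p₁ − p₀) / p₁.
PN = (0.142 − 0.0633) / 0.142 = 0.0787 / 0.142 ≈ 0.5542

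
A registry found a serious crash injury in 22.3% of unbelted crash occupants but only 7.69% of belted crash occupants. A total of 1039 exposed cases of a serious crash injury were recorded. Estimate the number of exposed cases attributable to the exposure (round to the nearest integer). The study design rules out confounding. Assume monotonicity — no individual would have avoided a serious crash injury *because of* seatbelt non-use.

p₁ = 0.223, p₀ = 0.0769.
PN = (p₁ − p₀)/p₁ = (0.223 − 0.0769) / 0.223 ≈ 0.65516.
Attributable cases ≈ PN × (exposed cases) = 0.65516 × 1039 ≈ 680.71.

about 681 cases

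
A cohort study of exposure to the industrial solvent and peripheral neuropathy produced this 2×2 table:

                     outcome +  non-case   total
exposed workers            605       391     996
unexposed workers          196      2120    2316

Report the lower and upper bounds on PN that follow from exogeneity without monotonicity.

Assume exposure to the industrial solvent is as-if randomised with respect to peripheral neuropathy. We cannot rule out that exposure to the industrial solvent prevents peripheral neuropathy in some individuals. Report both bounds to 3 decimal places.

p₁ = P(outcome | exposed) = 605/996 = 0.60743
p₀ = P(outcome | unexposed) = 196/2316 = 0.084629
Under exogeneity alone the bounds on PN are max{0,(p₁−p₀)/p₁} ≤ PN ≤ min{1,(1−p₀)/p₁}.
  lower = (p₁ − p₀)/p₁ = 0.5228 / 0.60743 ≈ 0.8607
  upper = min{1, (1 − p₀)/p₁} = 0.91537 / 0.60743 ≈ 1.5070 → capped at 1

0.861 ≤ PN ≤ 1.000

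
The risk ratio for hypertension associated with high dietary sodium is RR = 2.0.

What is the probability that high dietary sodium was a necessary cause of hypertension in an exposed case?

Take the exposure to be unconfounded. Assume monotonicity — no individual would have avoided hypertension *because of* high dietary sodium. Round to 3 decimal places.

Under exogeneity and monotonicity, PN = (RR − 1) / RR = 1 − 1/RR.
PN = (2.0 − 1) / 2.0 = 1 / 2.0 ≈ 0.5000

PN ≈ 0.500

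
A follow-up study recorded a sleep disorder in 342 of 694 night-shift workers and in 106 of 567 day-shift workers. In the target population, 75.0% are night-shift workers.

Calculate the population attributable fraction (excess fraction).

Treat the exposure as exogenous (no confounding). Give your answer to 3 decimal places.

PAF ≈ 0.551

p₁ = P(outcome | exposed) = 342/694 = 0.4928
p₀ = P(outcome | unexposed) = 106/567 = 0.18695
Overall risk P(Y=1) = π·p₁ + (1−π)·p₀ = 0.75×0.4928 + 0.25×0.18695 = 0.41633.
Under exogeneity, PAF = [P(Y=1) − p₀] / P(Y=1).
PAF = (0.41633 − 0.18695) / 0.41633 ≈ 0.5510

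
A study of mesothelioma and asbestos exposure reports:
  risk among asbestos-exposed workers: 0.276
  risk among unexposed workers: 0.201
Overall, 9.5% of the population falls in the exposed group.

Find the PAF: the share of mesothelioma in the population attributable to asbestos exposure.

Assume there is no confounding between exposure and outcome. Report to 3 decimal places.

PAF ≈ 0.034

Let p₁ = 0.276, p₀ = 0.201.
Overall risk P(Y=1) = π·p₁ + (1−π)·p₀ = 0.095×0.276 + 0.905×0.201 = 0.20813.
Under exogeneity, PAF = [P(Y=1) − p₀] / P(Y=1).
PAF = (0.20813 − 0.201) / 0.20813 ≈ 0.0342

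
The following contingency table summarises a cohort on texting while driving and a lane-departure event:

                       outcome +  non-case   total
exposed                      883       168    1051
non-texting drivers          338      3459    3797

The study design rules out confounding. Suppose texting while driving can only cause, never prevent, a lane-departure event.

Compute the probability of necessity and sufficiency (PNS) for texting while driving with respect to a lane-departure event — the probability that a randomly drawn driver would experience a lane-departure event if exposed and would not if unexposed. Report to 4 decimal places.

PNS ≈ 0.7511

p₁ = P(outcome | exposed) = 883/1051 = 0.84015
p₀ = P(outcome | unexposed) = 338/3797 = 0.089018
Under exogeneity and monotonicity, PNS = p₁ − p₀.
PNS = 0.84015 − 0.089018 = 0.75113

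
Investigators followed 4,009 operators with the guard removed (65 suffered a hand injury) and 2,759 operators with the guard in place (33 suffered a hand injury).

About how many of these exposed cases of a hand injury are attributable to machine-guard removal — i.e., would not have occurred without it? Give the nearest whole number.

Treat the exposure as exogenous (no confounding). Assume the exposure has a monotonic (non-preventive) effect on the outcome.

p₁ = P(outcome | exposed) = 65/4009 = 0.016214
p₀ = P(outcome | unexposed) = 33/2759 = 0.011961
PN = (p₁ − p₀)/p₁ = (0.016214 − 0.011961) / 0.016214 ≈ 0.26229.
Attributable cases ≈ PN × (exposed cases) = 0.26229 × 65 ≈ 17.05.

about 17 cases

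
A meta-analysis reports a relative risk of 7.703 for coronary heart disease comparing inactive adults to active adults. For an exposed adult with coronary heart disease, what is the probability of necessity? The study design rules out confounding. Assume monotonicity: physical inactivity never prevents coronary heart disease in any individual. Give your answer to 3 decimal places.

PN ≈ 0.870

Under exogeneity and monotonicity, PN = (RR − 1) / RR = 1 − 1/RR.
PN = (7.703 − 1) / 7.703 = 6.703 / 7.703 ≈ 0.8702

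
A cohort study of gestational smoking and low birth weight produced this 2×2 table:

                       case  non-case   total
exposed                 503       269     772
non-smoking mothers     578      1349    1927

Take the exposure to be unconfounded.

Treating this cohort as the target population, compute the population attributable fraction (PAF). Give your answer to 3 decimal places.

p₁ = P(outcome | exposed) = 503/772 = 0.65155
p₀ = P(outcome | unexposed) = 578/1927 = 0.29995
Exposure prevalence π = 772/2699 = 0.28603; overall risk P(Y=1) = 0.40052.
Under exogeneity, PAF = [P(Y=1) − p₀]/P(Y=1).
PAF = (0.40052 − 0.29995) / 0.40052 ≈ 0.2511

PAF ≈ 0.251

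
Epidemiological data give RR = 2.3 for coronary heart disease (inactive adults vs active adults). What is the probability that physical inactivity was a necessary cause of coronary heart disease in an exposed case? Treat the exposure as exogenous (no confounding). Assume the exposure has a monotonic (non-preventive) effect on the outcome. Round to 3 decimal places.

PN ≈ 0.565

Under exogeneity and monotonicity, PN = (RR − 1) / RR = 1 − 1/RR.
PN = (2.3 − 1) / 2.3 = 1.3 / 2.3 ≈ 0.5652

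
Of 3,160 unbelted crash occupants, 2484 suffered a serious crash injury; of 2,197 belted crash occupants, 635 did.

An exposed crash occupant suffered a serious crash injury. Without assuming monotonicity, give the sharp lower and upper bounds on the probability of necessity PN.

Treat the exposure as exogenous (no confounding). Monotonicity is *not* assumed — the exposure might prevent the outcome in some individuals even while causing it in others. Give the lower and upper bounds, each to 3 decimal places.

0.632 ≤ PN ≤ 0.904

p₁ = P(outcome | exposed) = 2484/3160 = 0.78608
p₀ = P(outcome | unexposed) = 635/2197 = 0.28903
Under exogeneity alone the bounds on PN are max{0,(p₁−p₀)/p₁} ≤ PN ≤ min{1,(1−p₀)/p₁}.
  lower = (p₁ − p₀)/p₁ = 0.49705 / 0.78608 ≈ 0.6323
  upper = min{1, (1 − p₀)/p₁} = 0.71097 / 0.78608 ≈ 0.9045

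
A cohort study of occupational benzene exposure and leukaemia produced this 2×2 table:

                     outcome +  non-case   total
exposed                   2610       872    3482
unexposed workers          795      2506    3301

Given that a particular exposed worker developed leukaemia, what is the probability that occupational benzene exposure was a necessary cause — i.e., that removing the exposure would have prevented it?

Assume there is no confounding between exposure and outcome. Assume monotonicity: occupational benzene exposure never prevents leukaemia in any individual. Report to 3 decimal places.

p₁ = P(outcome | exposed) = 2610/3482 = 0.74957
p₀ = P(outcome | unexposed) = 795/3301 = 0.24084
Under exogeneity and monotonicity, PN = (p₁ − p₀)/p₁.
PN = (0.74957 − 0.24084) / 0.74957 ≈ 0.6787

PN ≈ 0.679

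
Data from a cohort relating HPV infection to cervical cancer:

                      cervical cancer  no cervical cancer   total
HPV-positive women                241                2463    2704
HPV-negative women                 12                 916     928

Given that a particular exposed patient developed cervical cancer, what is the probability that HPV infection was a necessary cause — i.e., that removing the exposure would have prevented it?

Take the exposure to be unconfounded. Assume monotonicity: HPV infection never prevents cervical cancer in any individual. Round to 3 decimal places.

PN ≈ 0.855

p₁ = P(outcome | exposed) = 241/2704 = 0.089127
p₀ = P(outcome | unexposed) = 12/928 = 0.012931
Under exogeneity and monotonicity, PN = (p₁ − p₀)/p₁.
PN = (0.089127 − 0.012931) / 0.089127 ≈ 0.8549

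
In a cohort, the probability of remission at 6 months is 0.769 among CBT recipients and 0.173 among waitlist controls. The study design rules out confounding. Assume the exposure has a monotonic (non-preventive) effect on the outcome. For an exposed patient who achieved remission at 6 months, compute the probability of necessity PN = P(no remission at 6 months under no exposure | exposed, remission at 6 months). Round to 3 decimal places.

Let p₁ = 0.769, p₀ = 0.173.
Under exogeneity and monotonicity, PN = (p₁ − p₀) / p₁.
PN = (0.769 − 0.173) / 0.769 = 0.596 / 0.769 ≈ 0.7750

PN ≈ 0.775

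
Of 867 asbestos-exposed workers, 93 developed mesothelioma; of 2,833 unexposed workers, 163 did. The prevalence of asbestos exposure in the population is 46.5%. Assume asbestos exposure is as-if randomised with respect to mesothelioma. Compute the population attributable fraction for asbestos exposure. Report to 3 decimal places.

p₁ = P(outcome | exposed) = 93/867 = 0.10727
p₀ = P(outcome | unexposed) = 163/2833 = 0.057536
Overall risk P(Y=1) = π·p₁ + (1−π)·p₀ = 0.465×0.10727 + 0.535×0.057536 = 0.080661.
Under exogeneity, PAF = [P(Y=1) − p₀] / P(Y=1).
PAF = (0.080661 − 0.057536) / 0.080661 ≈ 0.2867

PAF ≈ 0.287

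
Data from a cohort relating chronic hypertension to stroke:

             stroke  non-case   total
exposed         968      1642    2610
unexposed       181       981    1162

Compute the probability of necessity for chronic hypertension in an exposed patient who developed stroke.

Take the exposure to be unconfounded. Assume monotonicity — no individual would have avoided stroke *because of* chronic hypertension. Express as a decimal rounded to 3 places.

p₁ = P(outcome | exposed) = 968/2610 = 0.37088
p₀ = P(outcome | unexposed) = 181/1162 = 0.15577
Under exogeneity and monotonicity, PN = (p₁ − p₀) / p₁.
PN = (0.37088 − 0.15577) / 0.37088 = 0.21512 / 0.37088 ≈ 0.5800

PN ≈ 0.580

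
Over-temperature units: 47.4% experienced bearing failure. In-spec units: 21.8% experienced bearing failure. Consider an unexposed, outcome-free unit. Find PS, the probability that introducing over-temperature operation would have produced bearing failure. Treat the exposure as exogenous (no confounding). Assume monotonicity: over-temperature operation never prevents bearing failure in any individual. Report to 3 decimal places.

PS ≈ 0.327

p₁ = 0.474, p₀ = 0.218.
Under exogeneity and monotonicity, PS = (p₁ − p₀) / (1 − p₀).
PS = (0.474 − 0.218) / (1 − 0.218) = 0.256 / 0.782 ≈ 0.3274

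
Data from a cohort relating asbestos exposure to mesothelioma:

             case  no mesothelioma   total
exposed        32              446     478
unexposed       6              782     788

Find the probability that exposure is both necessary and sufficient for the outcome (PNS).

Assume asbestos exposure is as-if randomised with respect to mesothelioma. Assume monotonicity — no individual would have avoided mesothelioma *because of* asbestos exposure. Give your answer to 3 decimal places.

p₁ = P(outcome | exposed) = 32/478 = 0.066946
p₀ = P(outcome | unexposed) = 6/788 = 0.0076142
Under exogeneity and monotonicity, PNS = p₁ − p₀.
PNS = 0.066946 − 0.0076142 = 0.059331

PNS ≈ 0.059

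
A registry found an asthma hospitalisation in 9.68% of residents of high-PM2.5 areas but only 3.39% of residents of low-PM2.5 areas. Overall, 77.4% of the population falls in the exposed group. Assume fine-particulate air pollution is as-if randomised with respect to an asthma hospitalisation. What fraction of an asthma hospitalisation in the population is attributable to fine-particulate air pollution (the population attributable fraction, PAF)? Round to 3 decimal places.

PAF ≈ 0.590

p₁ = 0.0968, p₀ = 0.0339.
Overall risk P(Y=1) = π·p₁ + (1−π)·p₀ = 0.774×0.0968 + 0.226×0.0339 = 0.082585.
Under exogeneity, PAF = [P(Y=1) − p₀] / P(Y=1).
PAF = (0.082585 − 0.0339) / 0.082585 ≈ 0.5895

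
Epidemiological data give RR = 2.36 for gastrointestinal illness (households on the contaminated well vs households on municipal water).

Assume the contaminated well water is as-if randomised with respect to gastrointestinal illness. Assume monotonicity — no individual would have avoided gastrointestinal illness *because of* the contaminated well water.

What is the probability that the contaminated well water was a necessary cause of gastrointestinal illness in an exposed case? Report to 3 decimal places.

PN ≈ 0.576

Under exogeneity and monotonicity, PN = (RR − 1) / RR = 1 − 1/RR.
PN = (2.36 − 1) / 2.36 = 1.36 / 2.36 ≈ 0.5763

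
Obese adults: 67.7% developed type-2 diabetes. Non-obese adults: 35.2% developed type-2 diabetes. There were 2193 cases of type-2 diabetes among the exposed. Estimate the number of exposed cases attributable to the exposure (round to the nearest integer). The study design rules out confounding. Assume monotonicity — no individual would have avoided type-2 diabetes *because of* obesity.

p₁ = 0.677, p₀ = 0.352.
PN = (p₁ − p₀)/p₁ = (0.677 − 0.352) / 0.677 ≈ 0.48006.
Attributable cases ≈ PN × (exposed cases) = 0.48006 × 2193 ≈ 1052.77.

about 1053 cases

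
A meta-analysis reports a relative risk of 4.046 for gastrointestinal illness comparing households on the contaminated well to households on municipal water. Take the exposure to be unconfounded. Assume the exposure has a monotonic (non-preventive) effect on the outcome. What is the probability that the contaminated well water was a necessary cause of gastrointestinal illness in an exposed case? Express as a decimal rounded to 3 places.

PN ≈ 0.753

Under exogeneity and monotonicity, PN = (RR − 1) / RR = 1 − 1/RR.
PN = (4.046 − 1) / 4.046 = 3.046 / 4.046 ≈ 0.7528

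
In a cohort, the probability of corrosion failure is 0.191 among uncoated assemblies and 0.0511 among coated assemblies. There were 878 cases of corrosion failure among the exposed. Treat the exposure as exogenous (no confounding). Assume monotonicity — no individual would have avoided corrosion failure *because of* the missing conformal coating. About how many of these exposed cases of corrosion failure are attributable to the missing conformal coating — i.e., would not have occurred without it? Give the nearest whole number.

Let p₁ = 0.191, p₀ = 0.0511.
PN = (p₁ − p₀)/p₁ = (0.191 − 0.0511) / 0.191 ≈ 0.73246.
Attributable cases ≈ PN × (exposed cases) = 0.73246 × 878 ≈ 643.10.

about 643 cases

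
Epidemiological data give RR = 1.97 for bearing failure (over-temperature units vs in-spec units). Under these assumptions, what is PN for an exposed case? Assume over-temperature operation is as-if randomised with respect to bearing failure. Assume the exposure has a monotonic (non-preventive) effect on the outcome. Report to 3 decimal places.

Under exogeneity and monotonicity, PN = (RR − 1) / RR = 1 − 1/RR.
PN = (1.97 − 1) / 1.97 = 0.97 / 1.97 ≈ 0.4924

PN ≈ 0.492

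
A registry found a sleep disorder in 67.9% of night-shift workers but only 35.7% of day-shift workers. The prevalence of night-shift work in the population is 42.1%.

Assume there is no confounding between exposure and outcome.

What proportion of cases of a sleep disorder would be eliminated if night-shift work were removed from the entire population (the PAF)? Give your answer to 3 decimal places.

p₁ = 0.679, p₀ = 0.357.
Overall risk P(Y=1) = π·p₁ + (1−π)·p₀ = 0.421×0.679 + 0.579×0.357 = 0.49256.
Under exogeneity, PAF = [P(Y=1) − p₀] / P(Y=1).
PAF = (0.49256 − 0.357) / 0.49256 ≈ 0.2752

PAF ≈ 0.275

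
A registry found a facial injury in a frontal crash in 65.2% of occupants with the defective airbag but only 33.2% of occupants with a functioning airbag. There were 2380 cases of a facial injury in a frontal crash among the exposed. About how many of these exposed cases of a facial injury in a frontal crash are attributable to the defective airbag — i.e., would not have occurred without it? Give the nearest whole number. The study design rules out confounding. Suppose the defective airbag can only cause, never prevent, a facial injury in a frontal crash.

about 1168 cases

p₁ = 0.652, p₀ = 0.332.
PN = (p₁ − p₀)/p₁ = (0.652 − 0.332) / 0.652 ≈ 0.49080.
Attributable cases ≈ PN × (exposed cases) = 0.49080 × 2380 ≈ 1168.10.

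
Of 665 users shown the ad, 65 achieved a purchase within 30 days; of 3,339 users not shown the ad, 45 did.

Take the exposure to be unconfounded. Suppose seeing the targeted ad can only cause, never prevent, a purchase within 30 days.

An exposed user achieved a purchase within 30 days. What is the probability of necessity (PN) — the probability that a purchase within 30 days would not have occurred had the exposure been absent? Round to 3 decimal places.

p₁ = P(outcome | exposed) = 65/665 = 0.097744
p₀ = P(outcome | unexposed) = 45/3339 = 0.013477
Under exogeneity and monotonicity, PN = (p₁ − p₀) / p₁.
PN = (0.097744 − 0.013477) / 0.097744 = 0.084267 / 0.097744 ≈ 0.8621

PN ≈ 0.862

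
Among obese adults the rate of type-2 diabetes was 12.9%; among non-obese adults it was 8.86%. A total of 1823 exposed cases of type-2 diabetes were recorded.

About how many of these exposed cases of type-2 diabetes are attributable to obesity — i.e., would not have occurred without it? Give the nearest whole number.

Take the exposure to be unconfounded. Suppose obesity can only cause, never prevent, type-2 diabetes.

about 571 cases

p₁ = 0.129, p₀ = 0.0886.
PN = (p₁ − p₀)/p₁ = (0.129 − 0.0886) / 0.129 ≈ 0.31318.
Attributable cases ≈ PN × (exposed cases) = 0.31318 × 1823 ≈ 570.92.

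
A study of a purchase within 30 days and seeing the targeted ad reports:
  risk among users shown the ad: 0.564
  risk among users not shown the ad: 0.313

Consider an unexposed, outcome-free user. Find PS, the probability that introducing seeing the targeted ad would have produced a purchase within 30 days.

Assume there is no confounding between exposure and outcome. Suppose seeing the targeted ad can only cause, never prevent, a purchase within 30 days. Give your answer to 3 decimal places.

PS ≈ 0.365

Let p₁ = 0.564, p₀ = 0.313.
Under exogeneity and monotonicity, PS = (p₁ − p₀) / (1 − p₀).
PS = (0.564 − 0.313) / (1 − 0.313) = 0.251 / 0.687 ≈ 0.3654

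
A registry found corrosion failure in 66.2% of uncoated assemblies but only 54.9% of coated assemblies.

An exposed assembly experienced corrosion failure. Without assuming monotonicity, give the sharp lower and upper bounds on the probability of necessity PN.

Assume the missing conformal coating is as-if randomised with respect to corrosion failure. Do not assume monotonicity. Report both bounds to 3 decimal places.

0.171 ≤ PN ≤ 0.681

p₁ = 0.662, p₀ = 0.549.
Under exogeneity alone the bounds on PN are max{0,(p₁−p₀)/p₁} ≤ PN ≤ min{1,(1−p₀)/p₁}.
  lower = (p₁ − p₀)/p₁ = 0.113 / 0.662 ≈ 0.1707
  upper = min{1, (1 − p₀)/p₁} = 0.451 / 0.662 ≈ 0.6813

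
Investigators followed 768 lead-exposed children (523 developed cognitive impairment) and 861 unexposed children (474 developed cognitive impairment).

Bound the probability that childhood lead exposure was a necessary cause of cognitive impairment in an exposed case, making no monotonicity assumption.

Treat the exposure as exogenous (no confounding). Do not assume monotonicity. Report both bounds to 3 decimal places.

0.192 ≤ PN ≤ 0.660

p₁ = P(outcome | exposed) = 523/768 = 0.68099
p₀ = P(outcome | unexposed) = 474/861 = 0.55052
Under exogeneity alone the bounds on PN are max{0,(p₁−p₀)/p₁} ≤ PN ≤ min{1,(1−p₀)/p₁}.
  lower = (p₁ − p₀)/p₁ = 0.13047 / 0.68099 ≈ 0.1916
  upper = min{1, (1 − p₀)/p₁} = 0.44948 / 0.68099 ≈ 0.6600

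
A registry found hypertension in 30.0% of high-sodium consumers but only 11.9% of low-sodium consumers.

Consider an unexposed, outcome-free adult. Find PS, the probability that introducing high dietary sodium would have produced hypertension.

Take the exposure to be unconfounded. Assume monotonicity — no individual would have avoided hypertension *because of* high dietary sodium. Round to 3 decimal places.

PS ≈ 0.205

p₁ = 0.3, p₀ = 0.119.
Under exogeneity and monotonicity, PS = (p₁ − p₀) / (1 − p₀).
PS = (0.3 − 0.119) / (1 − 0.119) = 0.181 / 0.881 ≈ 0.2054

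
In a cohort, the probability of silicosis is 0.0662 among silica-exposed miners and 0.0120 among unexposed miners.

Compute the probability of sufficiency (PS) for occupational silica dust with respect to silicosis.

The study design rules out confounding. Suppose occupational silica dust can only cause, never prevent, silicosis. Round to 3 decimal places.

Let p₁ = 0.0662, p₀ = 0.012.
Under exogeneity and monotonicity, PS = (p₁ − p₀) / (1 − p₀).
PS = (0.0662 − 0.012) / (1 − 0.012) = 0.0542 / 0.988 ≈ 0.0549

PS ≈ 0.055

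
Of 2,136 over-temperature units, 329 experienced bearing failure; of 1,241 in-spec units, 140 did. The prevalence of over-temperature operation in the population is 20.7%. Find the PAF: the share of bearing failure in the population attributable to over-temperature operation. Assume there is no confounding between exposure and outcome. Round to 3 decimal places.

p₁ = P(outcome | exposed) = 329/2136 = 0.15403
p₀ = P(outcome | unexposed) = 140/1241 = 0.11281
Overall risk P(Y=1) = π·p₁ + (1−π)·p₀ = 0.207×0.15403 + 0.793×0.11281 = 0.12134.
Under exogeneity, PAF = [P(Y=1) − p₀] / P(Y=1).
PAF = (0.12134 − 0.11281) / 0.12134 ≈ 0.0703

PAF ≈ 0.070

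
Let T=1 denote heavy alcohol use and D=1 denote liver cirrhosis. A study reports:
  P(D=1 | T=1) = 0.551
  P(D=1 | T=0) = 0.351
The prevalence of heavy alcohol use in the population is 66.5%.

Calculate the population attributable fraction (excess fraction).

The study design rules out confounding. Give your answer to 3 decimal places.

Let p₁ = 0.551, p₀ = 0.351.
Overall risk P(Y=1) = π·p₁ + (1−π)·p₀ = 0.665×0.551 + 0.335×0.351 = 0.484.
Under exogeneity, PAF = [P(Y=1) − p₀] / P(Y=1).
PAF = (0.484 − 0.351) / 0.484 ≈ 0.2748

PAF ≈ 0.275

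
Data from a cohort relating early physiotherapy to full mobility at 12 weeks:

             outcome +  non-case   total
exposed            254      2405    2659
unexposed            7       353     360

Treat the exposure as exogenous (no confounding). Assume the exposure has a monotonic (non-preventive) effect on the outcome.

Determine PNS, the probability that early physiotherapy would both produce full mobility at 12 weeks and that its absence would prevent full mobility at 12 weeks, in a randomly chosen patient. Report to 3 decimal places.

p₁ = P(outcome | exposed) = 254/2659 = 0.095525
p₀ = P(outcome | unexposed) = 7/360 = 0.019444
Under exogeneity and monotonicity, PNS = p₁ − p₀.
PNS = 0.095525 − 0.019444 = 0.07608

PNS ≈ 0.076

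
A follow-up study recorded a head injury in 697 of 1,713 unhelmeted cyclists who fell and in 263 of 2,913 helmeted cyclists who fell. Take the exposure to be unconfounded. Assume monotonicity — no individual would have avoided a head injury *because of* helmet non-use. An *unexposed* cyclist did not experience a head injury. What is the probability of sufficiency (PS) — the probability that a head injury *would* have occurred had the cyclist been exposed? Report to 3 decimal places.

PS ≈ 0.348

p₁ = P(outcome | exposed) = 697/1713 = 0.40689
p₀ = P(outcome | unexposed) = 263/2913 = 0.090285
Under exogeneity and monotonicity, PS = (p₁ − p₀) / (1 − p₀).
PS = (0.40689 − 0.090285) / (1 − 0.090285) = 0.3166 / 0.90972 ≈ 0.3480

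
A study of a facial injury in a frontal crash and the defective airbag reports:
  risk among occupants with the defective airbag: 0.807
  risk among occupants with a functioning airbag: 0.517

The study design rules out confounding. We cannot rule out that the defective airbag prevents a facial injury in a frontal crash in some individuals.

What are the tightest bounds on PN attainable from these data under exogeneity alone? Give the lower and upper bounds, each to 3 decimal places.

Let p₁ = 0.807, p₀ = 0.517.
Under exogeneity alone the bounds on PN are max{0,(p₁−p₀)/p₁} ≤ PN ≤ min{1,(1−p₀)/p₁}.
  lower = (p₁ − p₀)/p₁ = 0.29 / 0.807 ≈ 0.3594
  upper = min{1, (1 − p₀)/p₁} = 0.483 / 0.807 ≈ 0.5985

0.359 ≤ PN ≤ 0.599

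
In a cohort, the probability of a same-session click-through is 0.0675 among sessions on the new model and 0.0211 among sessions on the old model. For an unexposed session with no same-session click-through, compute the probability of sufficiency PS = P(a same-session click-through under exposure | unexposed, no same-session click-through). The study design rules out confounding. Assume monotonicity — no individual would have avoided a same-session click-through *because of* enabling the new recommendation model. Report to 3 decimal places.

Let p₁ = 0.0675, p₀ = 0.0211.
Under exogeneity and monotonicity, PS = (p₁ − p₀) / (1 − p₀).
PS = (0.0675 − 0.0211) / (1 − 0.0211) = 0.0464 / 0.9789 ≈ 0.0474

PS ≈ 0.047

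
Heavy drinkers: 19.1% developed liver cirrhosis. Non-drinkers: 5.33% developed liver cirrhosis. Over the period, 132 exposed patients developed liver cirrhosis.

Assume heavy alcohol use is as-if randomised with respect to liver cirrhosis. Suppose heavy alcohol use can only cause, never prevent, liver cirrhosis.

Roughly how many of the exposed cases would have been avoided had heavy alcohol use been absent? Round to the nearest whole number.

p₁ = 0.191, p₀ = 0.0533.
PN = (p₁ − p₀)/p₁ = (0.191 − 0.0533) / 0.191 ≈ 0.72094.
Attributable cases ≈ PN × (exposed cases) = 0.72094 × 132 ≈ 95.16.

about 95 cases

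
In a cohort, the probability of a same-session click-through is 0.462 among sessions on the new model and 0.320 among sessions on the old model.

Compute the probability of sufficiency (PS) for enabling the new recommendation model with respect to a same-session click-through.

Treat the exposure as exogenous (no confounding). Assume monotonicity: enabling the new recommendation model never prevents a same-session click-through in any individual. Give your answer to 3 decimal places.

PS ≈ 0.209

Let p₁ = 0.462, p₀ = 0.32.
Under exogeneity and monotonicity, PS = (p₁ − p₀) / (1 − p₀).
PS = (0.462 − 0.32) / (1 − 0.32) = 0.142 / 0.68 ≈ 0.2088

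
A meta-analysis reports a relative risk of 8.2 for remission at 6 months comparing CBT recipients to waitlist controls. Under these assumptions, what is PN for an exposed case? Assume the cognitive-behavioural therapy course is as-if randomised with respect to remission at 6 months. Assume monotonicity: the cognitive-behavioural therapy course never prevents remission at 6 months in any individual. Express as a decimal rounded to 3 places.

PN ≈ 0.878

Under exogeneity and monotonicity, PN = (RR − 1) / RR = 1 − 1/RR.
PN = (8.2 − 1) / 8.2 = 7.2 / 8.2 ≈ 0.8780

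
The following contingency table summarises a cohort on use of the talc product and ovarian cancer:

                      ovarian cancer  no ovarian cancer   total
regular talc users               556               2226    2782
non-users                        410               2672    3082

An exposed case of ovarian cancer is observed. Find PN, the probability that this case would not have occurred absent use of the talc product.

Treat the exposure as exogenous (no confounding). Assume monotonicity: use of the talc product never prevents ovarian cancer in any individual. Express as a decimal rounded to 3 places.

PN ≈ 0.334

p₁ = P(outcome | exposed) = 556/2782 = 0.19986
p₀ = P(outcome | unexposed) = 410/3082 = 0.13303
Under exogeneity and monotonicity, PN = (p₁ − p₀) / p₁.
PN = (0.19986 − 0.13303) / 0.19986 = 0.066826 / 0.19986 ≈ 0.3344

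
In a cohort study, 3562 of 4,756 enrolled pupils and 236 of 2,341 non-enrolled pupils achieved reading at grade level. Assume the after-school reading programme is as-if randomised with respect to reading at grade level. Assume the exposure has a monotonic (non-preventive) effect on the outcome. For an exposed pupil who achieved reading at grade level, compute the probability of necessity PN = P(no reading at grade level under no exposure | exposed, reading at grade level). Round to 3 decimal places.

PN ≈ 0.865

p₁ = P(outcome | exposed) = 3562/4756 = 0.74895
p₀ = P(outcome | unexposed) = 236/2341 = 0.10081
Under exogeneity and monotonicity, PN = (p₁ − p₀) / p₁.
PN = (0.74895 − 0.10081) / 0.74895 = 0.64814 / 0.74895 ≈ 0.8654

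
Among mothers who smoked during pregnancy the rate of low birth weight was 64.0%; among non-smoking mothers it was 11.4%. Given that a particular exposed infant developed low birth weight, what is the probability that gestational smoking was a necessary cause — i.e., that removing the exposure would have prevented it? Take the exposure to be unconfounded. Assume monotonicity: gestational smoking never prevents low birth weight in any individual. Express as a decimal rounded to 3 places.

PN ≈ 0.822

p₁ = 0.64, p₀ = 0.114.
Under exogeneity and monotonicity, PN = (p₁ − p₀) / p₁.
PN = (0.64 − 0.114) / 0.64 = 0.526 / 0.64 ≈ 0.8219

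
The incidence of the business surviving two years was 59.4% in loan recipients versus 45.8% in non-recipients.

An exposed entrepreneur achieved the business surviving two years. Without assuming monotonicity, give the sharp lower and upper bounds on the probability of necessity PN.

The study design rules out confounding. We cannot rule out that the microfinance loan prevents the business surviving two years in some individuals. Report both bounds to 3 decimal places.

0.229 ≤ PN ≤ 0.912

p₁ = 0.594, p₀ = 0.458.
Under exogeneity alone the bounds on PN are max{0,(p₁−p₀)/p₁} ≤ PN ≤ min{1,(1−p₀)/p₁}.
  lower = (p₁ − p₀)/p₁ = 0.136 / 0.594 ≈ 0.2290
  upper = min{1, (1 − p₀)/p₁} = 0.542 / 0.594 ≈ 0.9125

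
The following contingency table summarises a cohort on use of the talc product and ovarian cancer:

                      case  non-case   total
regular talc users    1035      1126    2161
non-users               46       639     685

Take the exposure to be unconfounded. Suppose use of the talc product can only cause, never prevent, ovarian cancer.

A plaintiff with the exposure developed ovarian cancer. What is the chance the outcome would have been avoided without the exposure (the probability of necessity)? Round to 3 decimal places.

p₁ = P(outcome | exposed) = 1035/2161 = 0.47894
p₀ = P(outcome | unexposed) = 46/685 = 0.067153
Under exogeneity and monotonicity, PN = (p₁ − p₀) / p₁.
PN = (0.47894 − 0.067153) / 0.47894 = 0.41179 / 0.47894 ≈ 0.8598

PN ≈ 0.860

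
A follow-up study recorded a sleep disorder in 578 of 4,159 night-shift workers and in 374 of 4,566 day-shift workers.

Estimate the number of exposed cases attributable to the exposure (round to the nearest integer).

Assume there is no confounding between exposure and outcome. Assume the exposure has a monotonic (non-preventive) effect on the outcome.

p₁ = P(outcome | exposed) = 578/4159 = 0.13898
p₀ = P(outcome | unexposed) = 374/4566 = 0.08191
PN = (p₁ − p₀)/p₁ = (0.13898 − 0.08191) / 0.13898 ≈ 0.41062.
Attributable cases ≈ PN × (exposed cases) = 0.41062 × 578 ≈ 237.34.

about 237 cases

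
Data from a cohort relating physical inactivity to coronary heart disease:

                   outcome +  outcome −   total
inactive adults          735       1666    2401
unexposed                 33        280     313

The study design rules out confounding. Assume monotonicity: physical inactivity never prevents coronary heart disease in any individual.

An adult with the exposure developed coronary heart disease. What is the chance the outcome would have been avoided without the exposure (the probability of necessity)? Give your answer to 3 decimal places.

p₁ = P(outcome | exposed) = 735/2401 = 0.30612
p₀ = P(outcome | unexposed) = 33/313 = 0.10543
Under exogeneity and monotonicity, PN = (p₁ − p₀)/p₁.
PN = (0.30612 − 0.10543) / 0.30612 ≈ 0.6556

PN ≈ 0.656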